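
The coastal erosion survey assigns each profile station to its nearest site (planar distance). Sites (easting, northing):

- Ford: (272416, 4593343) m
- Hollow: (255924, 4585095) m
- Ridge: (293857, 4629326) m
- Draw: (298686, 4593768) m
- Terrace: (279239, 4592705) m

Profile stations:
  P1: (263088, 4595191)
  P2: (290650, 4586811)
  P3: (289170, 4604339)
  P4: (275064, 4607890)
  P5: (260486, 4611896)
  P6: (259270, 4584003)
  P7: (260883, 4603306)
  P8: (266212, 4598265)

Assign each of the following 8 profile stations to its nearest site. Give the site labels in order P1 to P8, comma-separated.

P1 → Ford (d²=90426688.00)
P2 → Draw (d²=112977145.00)
P3 → Draw (d²=202300297.00)
P4 → Ford (d²=218627113.00)
P5 → Ford (d²=486538709.00)
P6 → Hollow (d²=12388180.00)
P7 → Ford (d²=232271458.00)
P8 → Ford (d²=62715700.00)

Ford, Draw, Draw, Ford, Ford, Hollow, Ford, Ford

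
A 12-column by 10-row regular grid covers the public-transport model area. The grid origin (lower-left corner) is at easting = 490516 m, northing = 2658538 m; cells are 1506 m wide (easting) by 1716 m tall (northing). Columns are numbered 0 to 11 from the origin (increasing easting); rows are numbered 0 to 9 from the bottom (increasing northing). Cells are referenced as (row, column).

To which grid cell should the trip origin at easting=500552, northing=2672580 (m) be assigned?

Column index: ⌊(500552 − 490516) / 1506⌋ = ⌊6.664⌋ = 6
Row offset from origin: ⌊(2672580 − 2658538) / 1716⌋ = ⌊8.183⌋ = 8 → row 8

(8, 6)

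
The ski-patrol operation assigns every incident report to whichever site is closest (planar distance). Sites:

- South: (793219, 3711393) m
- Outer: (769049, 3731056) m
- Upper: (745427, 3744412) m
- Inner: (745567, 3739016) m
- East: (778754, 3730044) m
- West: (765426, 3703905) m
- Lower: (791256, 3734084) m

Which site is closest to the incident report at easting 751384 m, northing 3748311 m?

Upper

Squared distances to each site:
South: 3113105949.000; Outer: 609787250.000; Upper: 50688050.000; Inner: 120234514.000; East: 1082800189.000; West: 2169070600.000; Lower: 1792183913.000.
Minimum at Upper.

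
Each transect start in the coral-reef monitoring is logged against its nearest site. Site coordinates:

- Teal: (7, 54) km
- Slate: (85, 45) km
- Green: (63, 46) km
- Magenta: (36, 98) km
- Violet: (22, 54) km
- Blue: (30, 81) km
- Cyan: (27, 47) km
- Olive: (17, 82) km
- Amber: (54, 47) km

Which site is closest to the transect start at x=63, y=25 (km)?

Green

Squared distances to each site:
Teal: 3977.000; Slate: 884.000; Green: 441.000; Magenta: 6058.000; Violet: 2522.000; Blue: 4225.000; Cyan: 1780.000; Olive: 5365.000; Amber: 565.000.
Minimum at Green.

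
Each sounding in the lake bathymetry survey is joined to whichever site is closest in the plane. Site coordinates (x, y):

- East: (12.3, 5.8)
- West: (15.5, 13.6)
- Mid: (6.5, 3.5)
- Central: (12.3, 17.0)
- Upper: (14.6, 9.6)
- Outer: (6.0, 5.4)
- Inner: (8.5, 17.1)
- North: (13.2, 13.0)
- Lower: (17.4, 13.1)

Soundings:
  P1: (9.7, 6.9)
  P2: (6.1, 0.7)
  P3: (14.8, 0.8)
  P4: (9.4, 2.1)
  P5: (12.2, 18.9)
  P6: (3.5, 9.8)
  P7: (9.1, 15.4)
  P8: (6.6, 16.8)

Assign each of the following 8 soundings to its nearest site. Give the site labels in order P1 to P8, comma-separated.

East, Mid, East, Mid, Central, Outer, Inner, Inner

P1 → East (d²=7.97)
P2 → Mid (d²=8.00)
P3 → East (d²=31.25)
P4 → Mid (d²=10.37)
P5 → Central (d²=3.62)
P6 → Outer (d²=25.61)
P7 → Inner (d²=3.25)
P8 → Inner (d²=3.70)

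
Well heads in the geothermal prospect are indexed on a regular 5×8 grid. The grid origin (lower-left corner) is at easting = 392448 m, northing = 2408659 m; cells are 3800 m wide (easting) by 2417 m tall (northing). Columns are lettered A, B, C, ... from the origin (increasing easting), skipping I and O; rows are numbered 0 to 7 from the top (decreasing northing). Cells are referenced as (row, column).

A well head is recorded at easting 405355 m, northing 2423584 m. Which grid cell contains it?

(1, D)

Column index: ⌊(405355 − 392448) / 3800⌋ = ⌊3.397⌋ = 3 → column D
Row offset from origin: ⌊(2423584 − 2408659) / 2417⌋ = ⌊6.175⌋ = 6 → row 1 (counted from top)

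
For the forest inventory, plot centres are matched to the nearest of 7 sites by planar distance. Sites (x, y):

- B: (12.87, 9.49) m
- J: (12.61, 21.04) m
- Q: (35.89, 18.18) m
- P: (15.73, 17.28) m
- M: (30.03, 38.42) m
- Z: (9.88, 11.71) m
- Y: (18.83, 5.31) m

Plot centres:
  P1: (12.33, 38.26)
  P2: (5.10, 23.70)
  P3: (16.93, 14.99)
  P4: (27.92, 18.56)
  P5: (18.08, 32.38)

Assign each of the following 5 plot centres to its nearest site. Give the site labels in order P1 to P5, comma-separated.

J, J, P, Q, J

P1 → J (d²=296.61)
P2 → J (d²=63.48)
P3 → P (d²=6.68)
P4 → Q (d²=63.67)
P5 → J (d²=158.52)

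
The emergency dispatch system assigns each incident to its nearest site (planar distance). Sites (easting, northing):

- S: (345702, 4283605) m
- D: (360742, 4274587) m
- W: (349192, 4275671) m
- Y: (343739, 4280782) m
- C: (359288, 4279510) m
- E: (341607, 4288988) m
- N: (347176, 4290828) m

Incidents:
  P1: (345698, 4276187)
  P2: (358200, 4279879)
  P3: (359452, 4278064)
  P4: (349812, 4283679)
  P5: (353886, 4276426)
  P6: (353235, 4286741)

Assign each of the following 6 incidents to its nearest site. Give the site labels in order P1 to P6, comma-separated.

W, C, C, S, W, N

P1 → W (d²=12474292.00)
P2 → C (d²=1319905.00)
P3 → C (d²=2117812.00)
P4 → S (d²=16897576.00)
P5 → W (d²=22603661.00)
P6 → N (d²=53415050.00)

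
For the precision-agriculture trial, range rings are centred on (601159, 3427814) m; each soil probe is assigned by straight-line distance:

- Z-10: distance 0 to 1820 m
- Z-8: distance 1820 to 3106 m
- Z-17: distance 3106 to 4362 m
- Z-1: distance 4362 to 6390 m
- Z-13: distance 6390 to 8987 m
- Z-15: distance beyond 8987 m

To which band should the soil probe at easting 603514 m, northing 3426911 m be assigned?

Distance = √((603514−601159)² + (3426911−3427814)²) = √(5546025.000 + 815409.000) = 2522.188 m.
1820 ≤ 2522.188 < 3106 → Z-8.

Z-8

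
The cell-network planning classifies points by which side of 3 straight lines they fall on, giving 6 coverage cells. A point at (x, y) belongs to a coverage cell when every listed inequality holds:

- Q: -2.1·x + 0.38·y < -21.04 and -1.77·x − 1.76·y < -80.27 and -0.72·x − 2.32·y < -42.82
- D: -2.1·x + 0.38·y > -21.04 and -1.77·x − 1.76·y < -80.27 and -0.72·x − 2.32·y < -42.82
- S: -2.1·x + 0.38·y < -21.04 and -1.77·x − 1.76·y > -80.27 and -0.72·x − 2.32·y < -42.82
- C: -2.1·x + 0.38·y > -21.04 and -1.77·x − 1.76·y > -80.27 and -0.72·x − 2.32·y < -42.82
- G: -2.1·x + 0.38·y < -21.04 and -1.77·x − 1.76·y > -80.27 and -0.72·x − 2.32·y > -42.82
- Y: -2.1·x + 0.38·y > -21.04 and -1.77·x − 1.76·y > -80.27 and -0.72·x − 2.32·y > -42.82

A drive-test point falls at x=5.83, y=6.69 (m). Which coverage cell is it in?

-2.1·5.83 + 0.38·6.69 = -9.701, which is > -21.04
-1.77·5.83 − 1.76·6.69 = -22.093, which is > -80.27
-0.72·5.83 − 2.32·6.69 = -19.718, which is > -42.82
This sign pattern matches Y.

Y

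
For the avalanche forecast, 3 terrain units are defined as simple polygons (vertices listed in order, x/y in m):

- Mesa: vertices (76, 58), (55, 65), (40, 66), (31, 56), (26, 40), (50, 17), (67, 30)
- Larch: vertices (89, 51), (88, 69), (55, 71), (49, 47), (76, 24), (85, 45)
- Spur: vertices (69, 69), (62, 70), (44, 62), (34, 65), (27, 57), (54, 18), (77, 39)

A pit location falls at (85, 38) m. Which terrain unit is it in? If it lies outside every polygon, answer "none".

none

Cast a ray rightward from (85, 38). For each polygon, the edges (by vertex number in listed order) whose endpoints lie on opposite sides of y = 38, where each meets that height, and whether that is right or left of the point:
Mesa: 5–6 at x≈28.1 (left), 7–1 at x≈69.6 (left) → 0 crossings.
Larch: 4–5 at x≈59.6 (left), 5–6 at x≈82.0 (left) → 0 crossings.
Spur: 5–6 at x≈40.2 (left), 6–7 at x≈75.9 (left) → 0 crossings.
All counts are even, so the point lies outside every listed polygon.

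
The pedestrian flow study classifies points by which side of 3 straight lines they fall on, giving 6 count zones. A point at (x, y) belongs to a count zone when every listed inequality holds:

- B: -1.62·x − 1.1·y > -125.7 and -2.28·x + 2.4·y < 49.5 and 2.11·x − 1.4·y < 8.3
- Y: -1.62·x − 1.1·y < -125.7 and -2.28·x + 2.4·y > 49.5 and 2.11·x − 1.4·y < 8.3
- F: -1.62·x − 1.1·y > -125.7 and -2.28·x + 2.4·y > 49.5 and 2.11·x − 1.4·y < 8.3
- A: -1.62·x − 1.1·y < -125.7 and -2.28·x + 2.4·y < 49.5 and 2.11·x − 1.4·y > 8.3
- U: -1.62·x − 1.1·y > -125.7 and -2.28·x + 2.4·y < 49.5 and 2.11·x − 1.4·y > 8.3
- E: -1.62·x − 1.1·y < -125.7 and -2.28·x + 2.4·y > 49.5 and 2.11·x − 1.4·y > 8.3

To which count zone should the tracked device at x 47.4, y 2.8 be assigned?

U

-1.62·47.4 − 1.1·2.8 = -79.868, which is > -125.7
-2.28·47.4 + 2.4·2.8 = -101.352, which is < 49.5
2.11·47.4 − 1.4·2.8 = 96.094, which is > 8.3
This sign pattern matches U.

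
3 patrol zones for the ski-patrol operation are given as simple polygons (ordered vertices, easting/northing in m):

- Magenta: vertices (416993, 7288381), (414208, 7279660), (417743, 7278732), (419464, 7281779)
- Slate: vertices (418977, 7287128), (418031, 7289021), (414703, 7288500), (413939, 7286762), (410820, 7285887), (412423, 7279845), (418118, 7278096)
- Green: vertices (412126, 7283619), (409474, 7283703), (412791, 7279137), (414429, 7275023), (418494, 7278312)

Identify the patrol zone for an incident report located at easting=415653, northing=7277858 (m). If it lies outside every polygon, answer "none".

Cast a ray rightward from (415653, 7277858). For each polygon, the edges (by vertex number in listed order) whose endpoints lie on opposite sides of northing = 7277858, where each meets that height, and whether that is right or left of the point:
Magenta: no edge straddles that height → 0 crossings.
Slate: no edge straddles that height → 0 crossings.
Green: 3–4 at easting≈413300.2 (left), 4–5 at easting≈417932.9 (right) → 1 crossing.
Only Green has an odd count, so the point is inside Green.

Green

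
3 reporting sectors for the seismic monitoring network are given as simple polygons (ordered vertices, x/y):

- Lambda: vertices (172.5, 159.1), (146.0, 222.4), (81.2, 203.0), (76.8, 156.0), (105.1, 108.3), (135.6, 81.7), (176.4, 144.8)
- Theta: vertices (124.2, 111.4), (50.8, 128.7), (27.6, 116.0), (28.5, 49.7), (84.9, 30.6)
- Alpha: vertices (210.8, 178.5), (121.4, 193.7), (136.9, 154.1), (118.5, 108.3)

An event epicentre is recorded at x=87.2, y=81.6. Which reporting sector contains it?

Cast a ray rightward from (87.2, 81.6). For each polygon, the edges (by vertex number in listed order) whose endpoints lie on opposite sides of y = 81.6, where each meets that height, and whether that is right or left of the point:
Lambda: no edge straddles that height → 0 crossings.
Theta: 3–4 at x≈28.07 (left), 5–1 at x≈109.71 (right) → 1 crossing.
Alpha: no edge straddles that height → 0 crossings.
Only Theta has an odd count, so the point is inside Theta.

Theta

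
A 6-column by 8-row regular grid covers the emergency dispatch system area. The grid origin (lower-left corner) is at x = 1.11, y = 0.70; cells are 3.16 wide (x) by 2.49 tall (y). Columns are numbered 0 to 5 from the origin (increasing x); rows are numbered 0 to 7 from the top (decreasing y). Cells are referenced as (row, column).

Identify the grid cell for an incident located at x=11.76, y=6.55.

(5, 3)

Column index: ⌊(11.76 − 1.11) / 3.16⌋ = ⌊3.370⌋ = 3
Row offset from origin: ⌊(6.55 − 0.70) / 2.49⌋ = ⌊2.349⌋ = 2 → row 5 (counted from top)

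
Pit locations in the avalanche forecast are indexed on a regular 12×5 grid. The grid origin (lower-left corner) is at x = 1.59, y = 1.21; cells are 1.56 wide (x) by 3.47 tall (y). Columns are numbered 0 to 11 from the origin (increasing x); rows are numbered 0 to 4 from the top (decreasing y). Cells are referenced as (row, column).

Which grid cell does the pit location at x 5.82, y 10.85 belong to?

Column index: ⌊(5.82 − 1.59) / 1.56⌋ = ⌊2.712⌋ = 2
Row offset from origin: ⌊(10.85 − 1.21) / 3.47⌋ = ⌊2.778⌋ = 2 → row 2 (counted from top)

(2, 2)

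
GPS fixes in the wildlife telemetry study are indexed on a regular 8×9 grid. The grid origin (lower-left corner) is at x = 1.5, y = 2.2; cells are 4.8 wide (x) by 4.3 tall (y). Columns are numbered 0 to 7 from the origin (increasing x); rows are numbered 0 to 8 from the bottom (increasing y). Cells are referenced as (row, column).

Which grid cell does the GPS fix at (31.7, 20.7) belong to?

Column index: ⌊(31.7 − 1.5) / 4.8⌋ = ⌊6.292⌋ = 6
Row offset from origin: ⌊(20.7 − 2.2) / 4.3⌋ = ⌊4.302⌋ = 4 → row 4

(4, 6)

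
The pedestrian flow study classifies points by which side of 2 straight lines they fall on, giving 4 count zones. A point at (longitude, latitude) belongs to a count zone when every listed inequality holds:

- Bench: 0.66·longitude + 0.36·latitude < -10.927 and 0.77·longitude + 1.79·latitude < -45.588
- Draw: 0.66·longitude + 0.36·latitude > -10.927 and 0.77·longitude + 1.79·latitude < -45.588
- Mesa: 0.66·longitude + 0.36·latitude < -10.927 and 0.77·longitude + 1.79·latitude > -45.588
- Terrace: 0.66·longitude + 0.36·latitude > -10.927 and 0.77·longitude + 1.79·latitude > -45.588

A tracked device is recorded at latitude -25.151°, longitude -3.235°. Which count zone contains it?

Bench

0.66·-3.235 + 0.36·-25.151 = -11.189, which is < -10.927
0.77·-3.235 + 1.79·-25.151 = -47.511, which is < -45.588
This sign pattern matches Bench.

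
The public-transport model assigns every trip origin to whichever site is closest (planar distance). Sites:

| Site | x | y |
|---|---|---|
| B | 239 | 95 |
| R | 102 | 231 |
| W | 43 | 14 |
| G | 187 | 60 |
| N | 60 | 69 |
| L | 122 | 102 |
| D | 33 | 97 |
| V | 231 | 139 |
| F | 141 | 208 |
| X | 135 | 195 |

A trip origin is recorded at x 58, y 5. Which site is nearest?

W

Squared distances to each site:
B: 40861.000; R: 53012.000; W: 306.000; G: 19666.000; N: 4100.000; L: 13505.000; D: 9089.000; V: 47885.000; F: 48098.000; X: 42029.000.
Minimum at W.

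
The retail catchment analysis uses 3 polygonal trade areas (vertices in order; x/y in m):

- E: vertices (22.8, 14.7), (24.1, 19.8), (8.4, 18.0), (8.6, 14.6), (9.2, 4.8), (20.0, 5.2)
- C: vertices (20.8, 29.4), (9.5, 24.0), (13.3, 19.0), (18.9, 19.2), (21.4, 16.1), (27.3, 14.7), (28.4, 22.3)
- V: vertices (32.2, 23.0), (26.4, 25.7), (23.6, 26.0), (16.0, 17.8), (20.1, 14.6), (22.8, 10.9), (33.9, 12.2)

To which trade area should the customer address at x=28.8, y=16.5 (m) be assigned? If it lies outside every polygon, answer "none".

V

Cast a ray rightward from (28.8, 16.5). For each polygon, the edges (by vertex number in listed order) whose endpoints lie on opposite sides of y = 16.5, where each meets that height, and whether that is right or left of the point:
E: 1–2 at x≈23.26 (left), 3–4 at x≈8.49 (left) → 0 crossings.
C: 4–5 at x≈21.08 (left), 6–7 at x≈27.56 (left) → 0 crossings.
V: 4–5 at x≈17.67 (left), 7–1 at x≈33.22 (right) → 1 crossing.
Only V has an odd count, so the point is inside V.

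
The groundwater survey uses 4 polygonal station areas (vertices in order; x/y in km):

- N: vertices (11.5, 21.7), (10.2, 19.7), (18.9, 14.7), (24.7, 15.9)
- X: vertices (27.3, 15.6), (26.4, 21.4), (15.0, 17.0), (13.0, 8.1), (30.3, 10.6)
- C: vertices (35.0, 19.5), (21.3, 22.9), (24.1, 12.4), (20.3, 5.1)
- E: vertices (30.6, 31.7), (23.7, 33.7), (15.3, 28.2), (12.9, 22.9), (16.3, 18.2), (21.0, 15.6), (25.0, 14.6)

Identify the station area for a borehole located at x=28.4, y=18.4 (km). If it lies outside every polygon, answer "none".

Cast a ray rightward from (28.4, 18.4). For each polygon, the edges (by vertex number in listed order) whose endpoints lie on opposite sides of y = 18.4, where each meets that height, and whether that is right or left of the point:
N: 2–3 at x≈12.46 (left), 4–1 at x≈19.01 (left) → 0 crossings.
X: 1–2 at x≈26.87 (left), 2–3 at x≈18.63 (left) → 0 crossings.
C: 2–3 at x≈22.50 (left), 4–1 at x≈33.88 (right) → 1 crossing.
E: 4–5 at x≈16.16 (left), 7–1 at x≈26.24 (left) → 0 crossings.
Only C has an odd count, so the point is inside C.

C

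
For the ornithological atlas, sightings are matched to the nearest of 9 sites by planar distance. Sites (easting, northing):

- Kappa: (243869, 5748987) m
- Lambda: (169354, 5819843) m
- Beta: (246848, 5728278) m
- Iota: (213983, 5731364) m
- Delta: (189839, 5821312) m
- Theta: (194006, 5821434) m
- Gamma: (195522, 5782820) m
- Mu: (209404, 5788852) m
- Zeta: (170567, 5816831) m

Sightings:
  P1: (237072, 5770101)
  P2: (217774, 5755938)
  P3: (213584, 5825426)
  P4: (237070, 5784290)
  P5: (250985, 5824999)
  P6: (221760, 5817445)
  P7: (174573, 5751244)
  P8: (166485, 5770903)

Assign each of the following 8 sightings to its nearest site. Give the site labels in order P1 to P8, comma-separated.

P1 → Kappa (d²=492000205.00)
P2 → Iota (d²=618253157.00)
P3 → Theta (d²=399234148.00)
P4 → Mu (d²=786219400.00)
P5 → Mu (d²=3035585170.00)
P6 → Theta (d²=786196637.00)
P7 → Gamma (d²=1435904377.00)
P8 → Gamma (d²=985162258.00)

Kappa, Iota, Theta, Mu, Mu, Theta, Gamma, Gamma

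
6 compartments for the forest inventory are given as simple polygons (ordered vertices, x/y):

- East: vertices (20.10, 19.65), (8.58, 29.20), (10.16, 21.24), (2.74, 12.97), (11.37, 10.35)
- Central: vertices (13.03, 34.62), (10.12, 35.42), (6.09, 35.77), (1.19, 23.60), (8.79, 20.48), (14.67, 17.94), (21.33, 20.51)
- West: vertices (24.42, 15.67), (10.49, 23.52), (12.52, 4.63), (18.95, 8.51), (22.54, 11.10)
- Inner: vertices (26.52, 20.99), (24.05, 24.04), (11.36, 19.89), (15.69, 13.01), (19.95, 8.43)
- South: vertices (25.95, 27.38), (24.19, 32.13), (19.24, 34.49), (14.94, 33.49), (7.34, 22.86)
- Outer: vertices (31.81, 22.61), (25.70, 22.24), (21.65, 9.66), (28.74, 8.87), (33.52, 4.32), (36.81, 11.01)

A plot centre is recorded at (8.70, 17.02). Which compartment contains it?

East

Cast a ray rightward from (8.70, 17.02). For each polygon, the edges (by vertex number in listed order) whose endpoints lie on opposite sides of y = 17.02, where each meets that height, and whether that is right or left of the point:
East: 3–4 at x≈6.374 (left), 5–1 at x≈17.631 (right) → 1 crossing.
Central: no edge straddles that height → 0 crossings.
West: 1–2 at x≈22.024 (right), 2–3 at x≈11.189 (right) → 2 crossings.
Inner: 3–4 at x≈13.166 (right), 5–1 at x≈24.443 (right) → 2 crossings.
South: no edge straddles that height → 0 crossings.
Outer: 2–3 at x≈24.019 (right), 6–1 at x≈34.219 (right) → 2 crossings.
Only East has an odd count, so the point is inside East.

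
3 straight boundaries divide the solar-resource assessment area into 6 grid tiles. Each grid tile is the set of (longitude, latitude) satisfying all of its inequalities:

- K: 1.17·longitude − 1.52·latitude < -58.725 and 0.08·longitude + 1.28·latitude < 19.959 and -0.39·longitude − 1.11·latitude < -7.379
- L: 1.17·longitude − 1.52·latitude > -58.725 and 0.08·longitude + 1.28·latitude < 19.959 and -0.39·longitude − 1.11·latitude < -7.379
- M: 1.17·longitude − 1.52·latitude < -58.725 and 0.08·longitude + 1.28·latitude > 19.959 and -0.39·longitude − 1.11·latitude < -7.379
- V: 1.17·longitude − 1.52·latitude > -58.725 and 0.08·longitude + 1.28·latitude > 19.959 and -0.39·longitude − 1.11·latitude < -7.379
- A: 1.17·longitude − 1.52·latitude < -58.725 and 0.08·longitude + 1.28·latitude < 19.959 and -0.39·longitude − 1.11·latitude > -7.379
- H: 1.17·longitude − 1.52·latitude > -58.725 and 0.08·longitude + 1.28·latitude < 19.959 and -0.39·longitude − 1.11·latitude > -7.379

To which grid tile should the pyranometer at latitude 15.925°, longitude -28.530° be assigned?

1.17·-28.530 − 1.52·15.925 = -57.586, which is > -58.725
0.08·-28.530 + 1.28·15.925 = 18.102, which is < 19.959
-0.39·-28.530 − 1.11·15.925 = -6.550, which is > -7.379
This sign pattern matches H.

H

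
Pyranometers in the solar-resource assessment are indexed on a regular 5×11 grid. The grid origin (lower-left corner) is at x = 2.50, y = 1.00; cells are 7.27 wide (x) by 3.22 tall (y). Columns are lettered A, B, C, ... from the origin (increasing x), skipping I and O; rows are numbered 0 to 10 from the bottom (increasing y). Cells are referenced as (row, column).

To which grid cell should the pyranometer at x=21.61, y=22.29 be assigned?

Column index: ⌊(21.61 − 2.50) / 7.27⌋ = ⌊2.629⌋ = 2 → column C
Row offset from origin: ⌊(22.29 − 1.00) / 3.22⌋ = ⌊6.612⌋ = 6 → row 6

(6, C)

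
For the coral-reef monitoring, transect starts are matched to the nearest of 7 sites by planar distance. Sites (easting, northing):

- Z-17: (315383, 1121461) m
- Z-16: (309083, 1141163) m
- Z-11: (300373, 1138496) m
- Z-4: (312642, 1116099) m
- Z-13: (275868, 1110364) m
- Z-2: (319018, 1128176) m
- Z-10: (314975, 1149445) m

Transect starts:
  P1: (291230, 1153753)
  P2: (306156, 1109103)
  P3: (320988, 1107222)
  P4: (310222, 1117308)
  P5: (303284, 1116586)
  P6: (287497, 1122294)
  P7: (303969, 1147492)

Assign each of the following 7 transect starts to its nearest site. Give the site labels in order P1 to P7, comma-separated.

Z-11, Z-4, Z-4, Z-4, Z-4, Z-13, Z-16

P1 → Z-11 (d²=316370498.00)
P2 → Z-4 (d²=91012212.00)
P3 → Z-4 (d²=148456845.00)
P4 → Z-4 (d²=7318081.00)
P5 → Z-4 (d²=87809333.00)
P6 → Z-13 (d²=277558541.00)
P7 → Z-16 (d²=66209237.00)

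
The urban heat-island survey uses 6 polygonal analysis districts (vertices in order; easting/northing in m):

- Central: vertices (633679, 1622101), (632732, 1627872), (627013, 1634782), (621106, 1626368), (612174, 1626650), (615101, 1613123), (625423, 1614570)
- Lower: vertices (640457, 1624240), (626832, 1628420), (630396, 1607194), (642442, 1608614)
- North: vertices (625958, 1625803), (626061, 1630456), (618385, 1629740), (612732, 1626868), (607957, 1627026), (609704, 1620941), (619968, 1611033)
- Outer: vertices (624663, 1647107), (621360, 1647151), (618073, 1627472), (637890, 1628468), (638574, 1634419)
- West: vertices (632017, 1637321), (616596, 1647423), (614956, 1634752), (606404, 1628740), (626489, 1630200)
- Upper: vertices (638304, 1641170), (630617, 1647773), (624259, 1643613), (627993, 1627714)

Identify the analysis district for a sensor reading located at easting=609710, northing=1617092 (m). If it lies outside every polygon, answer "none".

none

Cast a ray rightward from (609710, 1617092). For each polygon, the edges (by vertex number in listed order) whose endpoints lie on opposite sides of northing = 1617092, where each meets that height, and whether that is right or left of the point:
Central: 5–6 at easting≈614242.2 (right), 7–1 at easting≈628187.8 (right) → 2 crossings.
Lower: 2–3 at easting≈628734.1 (right), 4–1 at easting≈641365.0 (right) → 2 crossings.
North: 6–7 at easting≈613691.3 (right), 7–1 at easting≈622425.2 (right) → 2 crossings.
Outer: no edge straddles that height → 0 crossings.
West: no edge straddles that height → 0 crossings.
Upper: no edge straddles that height → 0 crossings.
All counts are even, so the point lies outside every listed polygon.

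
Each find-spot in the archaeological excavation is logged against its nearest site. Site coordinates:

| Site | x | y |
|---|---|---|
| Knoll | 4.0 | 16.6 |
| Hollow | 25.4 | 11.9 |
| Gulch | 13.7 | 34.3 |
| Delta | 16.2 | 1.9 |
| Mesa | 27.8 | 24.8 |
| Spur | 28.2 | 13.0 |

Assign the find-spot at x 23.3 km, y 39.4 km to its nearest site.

Squared distances to each site:
Knoll: 892.330; Hollow: 760.660; Gulch: 118.170; Delta: 1456.660; Mesa: 233.410; Spur: 720.970.
Minimum at Gulch.

Gulch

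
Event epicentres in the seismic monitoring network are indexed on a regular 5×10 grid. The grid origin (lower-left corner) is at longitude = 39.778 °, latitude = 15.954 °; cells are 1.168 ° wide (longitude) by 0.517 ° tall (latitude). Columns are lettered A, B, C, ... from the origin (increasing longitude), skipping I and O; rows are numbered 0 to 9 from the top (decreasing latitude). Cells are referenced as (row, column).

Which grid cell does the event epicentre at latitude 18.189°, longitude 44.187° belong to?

(5, D)

Column index: ⌊(44.187 − 39.778) / 1.168⌋ = ⌊3.775⌋ = 3 → column D
Row offset from origin: ⌊(18.189 − 15.954) / 0.517⌋ = ⌊4.323⌋ = 4 → row 5 (counted from top)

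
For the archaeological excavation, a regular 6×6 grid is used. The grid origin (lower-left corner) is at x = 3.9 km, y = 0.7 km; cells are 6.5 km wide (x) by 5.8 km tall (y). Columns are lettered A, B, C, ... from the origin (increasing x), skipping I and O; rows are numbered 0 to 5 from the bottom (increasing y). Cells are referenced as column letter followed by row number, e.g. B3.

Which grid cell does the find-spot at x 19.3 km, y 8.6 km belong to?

C1

Column index: ⌊(19.3 − 3.9) / 6.5⌋ = ⌊2.369⌋ = 2 → column C
Row offset from origin: ⌊(8.6 − 0.7) / 5.8⌋ = ⌊1.362⌋ = 1 → row 1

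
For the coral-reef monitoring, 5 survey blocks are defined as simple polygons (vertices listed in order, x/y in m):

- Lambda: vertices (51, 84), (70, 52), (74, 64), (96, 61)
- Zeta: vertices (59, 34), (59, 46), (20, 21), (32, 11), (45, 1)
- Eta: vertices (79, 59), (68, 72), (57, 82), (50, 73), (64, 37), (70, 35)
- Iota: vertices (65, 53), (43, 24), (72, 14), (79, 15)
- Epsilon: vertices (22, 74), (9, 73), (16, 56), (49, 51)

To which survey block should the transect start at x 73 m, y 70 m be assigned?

Lambda

Cast a ray rightward from (73, 70). For each polygon, the edges (by vertex number in listed order) whose endpoints lie on opposite sides of y = 70, where each meets that height, and whether that is right or left of the point:
Lambda: 1–2 at x≈59.3 (left), 4–1 at x≈78.4 (right) → 1 crossing.
Zeta: no edge straddles that height → 0 crossings.
Eta: 1–2 at x≈69.7 (left), 4–5 at x≈51.2 (left) → 0 crossings.
Iota: no edge straddles that height → 0 crossings.
Epsilon: 2–3 at x≈10.2 (left), 4–1 at x≈26.7 (left) → 0 crossings.
Only Lambda has an odd count, so the point is inside Lambda.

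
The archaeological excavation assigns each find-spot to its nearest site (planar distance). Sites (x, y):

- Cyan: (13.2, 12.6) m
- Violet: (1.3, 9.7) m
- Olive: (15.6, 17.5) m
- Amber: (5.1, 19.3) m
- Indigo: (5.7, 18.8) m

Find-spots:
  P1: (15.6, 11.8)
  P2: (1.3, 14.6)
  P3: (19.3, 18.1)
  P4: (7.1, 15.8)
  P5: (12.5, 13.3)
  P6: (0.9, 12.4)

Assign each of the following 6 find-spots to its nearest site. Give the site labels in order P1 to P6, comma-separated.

P1 → Cyan (d²=6.40)
P2 → Violet (d²=24.01)
P3 → Olive (d²=14.05)
P4 → Indigo (d²=10.96)
P5 → Cyan (d²=0.98)
P6 → Violet (d²=7.45)

Cyan, Violet, Olive, Indigo, Cyan, Violet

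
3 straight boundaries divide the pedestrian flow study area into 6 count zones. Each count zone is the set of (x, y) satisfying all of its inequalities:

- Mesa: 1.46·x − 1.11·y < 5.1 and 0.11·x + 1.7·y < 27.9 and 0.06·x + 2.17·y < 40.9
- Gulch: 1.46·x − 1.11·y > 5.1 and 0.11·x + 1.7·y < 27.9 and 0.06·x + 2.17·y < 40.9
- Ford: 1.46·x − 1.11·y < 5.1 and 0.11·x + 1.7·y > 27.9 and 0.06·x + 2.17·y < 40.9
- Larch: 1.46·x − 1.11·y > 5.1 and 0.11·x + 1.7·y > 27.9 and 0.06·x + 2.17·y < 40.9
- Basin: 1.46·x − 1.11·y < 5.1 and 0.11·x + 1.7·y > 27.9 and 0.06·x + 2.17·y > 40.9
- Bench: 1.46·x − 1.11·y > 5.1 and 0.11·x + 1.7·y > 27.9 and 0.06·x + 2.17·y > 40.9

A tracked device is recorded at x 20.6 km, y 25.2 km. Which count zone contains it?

Basin

1.46·20.6 − 1.11·25.2 = 2.104, which is < 5.1
0.11·20.6 + 1.7·25.2 = 45.106, which is > 27.9
0.06·20.6 + 2.17·25.2 = 55.920, which is > 40.9
This sign pattern matches Basin.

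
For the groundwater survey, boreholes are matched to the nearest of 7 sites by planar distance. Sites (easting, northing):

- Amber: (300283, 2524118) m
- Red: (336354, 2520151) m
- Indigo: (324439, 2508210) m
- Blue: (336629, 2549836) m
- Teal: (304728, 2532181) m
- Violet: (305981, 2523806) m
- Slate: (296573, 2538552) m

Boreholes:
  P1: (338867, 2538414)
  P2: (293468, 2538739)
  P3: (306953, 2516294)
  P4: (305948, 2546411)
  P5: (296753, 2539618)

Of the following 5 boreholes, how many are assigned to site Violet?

1

P1 → Blue
P2 → Slate
P3 → Violet
P4 → Slate
P5 → Slate
1 of the 5 goes to Violet.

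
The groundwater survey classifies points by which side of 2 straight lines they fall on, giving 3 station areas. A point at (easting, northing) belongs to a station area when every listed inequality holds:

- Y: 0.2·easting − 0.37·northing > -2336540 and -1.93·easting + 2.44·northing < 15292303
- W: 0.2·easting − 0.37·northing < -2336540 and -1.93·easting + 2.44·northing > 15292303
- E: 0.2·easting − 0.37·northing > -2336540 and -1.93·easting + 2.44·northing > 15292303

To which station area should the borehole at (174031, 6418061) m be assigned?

W

0.2·174031 − 0.37·6418061 = -2339876.370, which is < -2336540
-1.93·174031 + 2.44·6418061 = 15324189.010, which is > 15292303
This sign pattern matches W.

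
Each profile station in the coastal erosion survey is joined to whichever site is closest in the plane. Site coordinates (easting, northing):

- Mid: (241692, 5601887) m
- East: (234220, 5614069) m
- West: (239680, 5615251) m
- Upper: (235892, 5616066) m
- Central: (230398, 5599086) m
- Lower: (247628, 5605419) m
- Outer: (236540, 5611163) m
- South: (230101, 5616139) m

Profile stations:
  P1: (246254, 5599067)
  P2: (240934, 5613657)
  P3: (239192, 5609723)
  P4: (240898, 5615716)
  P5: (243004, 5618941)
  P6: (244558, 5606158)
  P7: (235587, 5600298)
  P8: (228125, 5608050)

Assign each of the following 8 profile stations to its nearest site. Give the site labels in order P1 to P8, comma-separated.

Mid, West, Outer, West, West, Lower, Central, South

P1 → Mid (d²=28764244.00)
P2 → West (d²=4113352.00)
P3 → Outer (d²=9106704.00)
P4 → West (d²=1699749.00)
P5 → West (d²=24665076.00)
P6 → Lower (d²=9971021.00)
P7 → Central (d²=28394665.00)
P8 → South (d²=69336497.00)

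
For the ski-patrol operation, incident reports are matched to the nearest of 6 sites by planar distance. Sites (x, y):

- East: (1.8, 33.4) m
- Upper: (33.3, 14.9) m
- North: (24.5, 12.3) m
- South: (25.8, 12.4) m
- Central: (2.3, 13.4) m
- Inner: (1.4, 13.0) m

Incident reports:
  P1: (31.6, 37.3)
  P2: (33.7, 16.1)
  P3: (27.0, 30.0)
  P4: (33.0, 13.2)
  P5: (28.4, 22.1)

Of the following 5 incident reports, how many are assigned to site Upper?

5

P1 → Upper
P2 → Upper
P3 → Upper
P4 → Upper
P5 → Upper
5 of the 5 go to Upper.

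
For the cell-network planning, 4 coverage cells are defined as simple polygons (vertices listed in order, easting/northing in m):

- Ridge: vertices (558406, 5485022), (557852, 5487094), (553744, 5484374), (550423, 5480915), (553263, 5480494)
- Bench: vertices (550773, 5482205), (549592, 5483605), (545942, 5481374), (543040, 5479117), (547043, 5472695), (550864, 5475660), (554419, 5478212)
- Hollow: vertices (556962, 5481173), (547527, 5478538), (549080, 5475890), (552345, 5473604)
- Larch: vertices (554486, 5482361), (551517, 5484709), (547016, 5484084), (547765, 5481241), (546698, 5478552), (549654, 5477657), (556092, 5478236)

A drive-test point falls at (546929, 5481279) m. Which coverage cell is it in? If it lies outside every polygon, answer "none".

Cast a ray rightward from (546929, 5481279). For each polygon, the edges (by vertex number in listed order) whose endpoints lie on opposite sides of northing = 5481279, where each meets that height, and whether that is right or left of the point:
Ridge: 3–4 at easting≈550772.5 (right), 5–1 at easting≈554154.6 (right) → 2 crossings.
Bench: 3–4 at easting≈545819.9 (left), 7–1 at easting≈551618.5 (right) → 1 crossing.
Hollow: no edge straddles that height → 0 crossings.
Larch: 3–4 at easting≈547755.0 (right), 7–1 at easting≈554907.3 (right) → 2 crossings.
Only Bench has an odd count, so the point is inside Bench.

Bench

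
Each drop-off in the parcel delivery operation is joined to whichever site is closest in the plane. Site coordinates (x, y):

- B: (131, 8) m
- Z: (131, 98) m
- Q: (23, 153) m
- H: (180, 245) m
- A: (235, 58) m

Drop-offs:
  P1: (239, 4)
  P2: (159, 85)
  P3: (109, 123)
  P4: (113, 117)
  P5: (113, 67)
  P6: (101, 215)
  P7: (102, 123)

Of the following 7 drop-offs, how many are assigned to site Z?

P1 → A
P2 → Z
P3 → Z
P4 → Z
P5 → Z
P6 → H
P7 → Z
5 of the 7 go to Z.

5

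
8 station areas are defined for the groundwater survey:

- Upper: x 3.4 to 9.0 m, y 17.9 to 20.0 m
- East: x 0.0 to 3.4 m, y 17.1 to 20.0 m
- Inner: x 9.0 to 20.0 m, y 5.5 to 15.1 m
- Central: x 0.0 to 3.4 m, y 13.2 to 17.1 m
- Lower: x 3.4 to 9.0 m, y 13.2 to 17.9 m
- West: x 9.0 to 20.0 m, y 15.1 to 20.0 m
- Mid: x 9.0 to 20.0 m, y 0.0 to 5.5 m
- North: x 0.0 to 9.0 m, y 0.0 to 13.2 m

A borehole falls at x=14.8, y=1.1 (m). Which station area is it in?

Mid

The point has x = 14.8 and y = 1.1.
Only Mid satisfies 9.0 ≤ x ≤ 20.0 and 0.0 ≤ y ≤ 5.5.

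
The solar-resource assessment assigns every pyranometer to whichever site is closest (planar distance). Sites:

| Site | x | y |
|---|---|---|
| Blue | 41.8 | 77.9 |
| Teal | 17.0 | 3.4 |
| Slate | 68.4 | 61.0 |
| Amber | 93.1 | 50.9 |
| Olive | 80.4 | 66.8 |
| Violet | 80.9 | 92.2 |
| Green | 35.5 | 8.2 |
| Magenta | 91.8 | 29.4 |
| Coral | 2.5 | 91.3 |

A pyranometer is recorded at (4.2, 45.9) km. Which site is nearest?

Teal

Squared distances to each site:
Blue: 2437.760; Teal: 1970.090; Slate: 4349.650; Amber: 7928.210; Olive: 6243.250; Violet: 8026.580; Green: 2400.980; Magenta: 7946.010; Coral: 2064.050.
Minimum at Teal.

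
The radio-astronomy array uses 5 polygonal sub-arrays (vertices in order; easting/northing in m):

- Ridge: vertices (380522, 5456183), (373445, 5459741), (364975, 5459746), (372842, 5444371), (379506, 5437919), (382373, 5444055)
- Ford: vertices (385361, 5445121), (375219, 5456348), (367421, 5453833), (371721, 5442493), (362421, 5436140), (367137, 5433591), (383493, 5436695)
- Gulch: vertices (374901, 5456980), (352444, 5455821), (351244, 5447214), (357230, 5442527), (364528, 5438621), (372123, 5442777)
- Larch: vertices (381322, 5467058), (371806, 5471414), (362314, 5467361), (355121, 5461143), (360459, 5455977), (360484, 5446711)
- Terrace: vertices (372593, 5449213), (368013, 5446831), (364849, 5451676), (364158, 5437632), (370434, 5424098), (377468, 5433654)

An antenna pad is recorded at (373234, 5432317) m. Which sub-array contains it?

Terrace

Cast a ray rightward from (373234, 5432317). For each polygon, the edges (by vertex number in listed order) whose endpoints lie on opposite sides of northing = 5432317, where each meets that height, and whether that is right or left of the point:
Ridge: no edge straddles that height → 0 crossings.
Ford: no edge straddles that height → 0 crossings.
Gulch: no edge straddles that height → 0 crossings.
Larch: no edge straddles that height → 0 crossings.
Terrace: 4–5 at easting≈366622.7 (left), 5–6 at easting≈376483.9 (right) → 1 crossing.
Only Terrace has an odd count, so the point is inside Terrace.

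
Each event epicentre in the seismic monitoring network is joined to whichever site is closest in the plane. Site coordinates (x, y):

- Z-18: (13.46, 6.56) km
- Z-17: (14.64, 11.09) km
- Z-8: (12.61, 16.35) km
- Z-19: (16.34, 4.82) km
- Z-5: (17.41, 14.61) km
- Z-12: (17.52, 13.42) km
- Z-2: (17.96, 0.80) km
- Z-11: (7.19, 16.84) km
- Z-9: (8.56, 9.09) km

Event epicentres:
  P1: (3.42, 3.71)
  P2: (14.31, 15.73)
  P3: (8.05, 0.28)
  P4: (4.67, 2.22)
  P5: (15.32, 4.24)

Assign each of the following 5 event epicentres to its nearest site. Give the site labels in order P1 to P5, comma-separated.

Z-9, Z-8, Z-18, Z-9, Z-19

P1 → Z-9 (d²=55.36)
P2 → Z-8 (d²=3.27)
P3 → Z-18 (d²=68.71)
P4 → Z-9 (d²=62.33)
P5 → Z-19 (d²=1.38)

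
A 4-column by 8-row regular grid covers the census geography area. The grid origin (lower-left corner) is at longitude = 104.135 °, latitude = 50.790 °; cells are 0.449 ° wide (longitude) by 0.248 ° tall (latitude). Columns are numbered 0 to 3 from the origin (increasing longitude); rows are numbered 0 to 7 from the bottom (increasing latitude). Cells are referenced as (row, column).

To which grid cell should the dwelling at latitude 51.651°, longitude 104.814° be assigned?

(3, 1)

Column index: ⌊(104.814 − 104.135) / 0.449⌋ = ⌊1.512⌋ = 1
Row offset from origin: ⌊(51.651 − 50.790) / 0.248⌋ = ⌊3.472⌋ = 3 → row 3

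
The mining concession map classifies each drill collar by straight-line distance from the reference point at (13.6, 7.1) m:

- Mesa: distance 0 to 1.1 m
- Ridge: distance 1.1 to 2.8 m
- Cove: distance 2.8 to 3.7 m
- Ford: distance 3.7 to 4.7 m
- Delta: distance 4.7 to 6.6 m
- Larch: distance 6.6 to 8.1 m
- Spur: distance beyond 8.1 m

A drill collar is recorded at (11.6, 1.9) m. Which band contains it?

Distance = √((11.6−13.6)² + (1.9−7.1)²) = √(4.000 + 27.040) = 5.571 m.
4.7 ≤ 5.571 < 6.6 → Delta.

Delta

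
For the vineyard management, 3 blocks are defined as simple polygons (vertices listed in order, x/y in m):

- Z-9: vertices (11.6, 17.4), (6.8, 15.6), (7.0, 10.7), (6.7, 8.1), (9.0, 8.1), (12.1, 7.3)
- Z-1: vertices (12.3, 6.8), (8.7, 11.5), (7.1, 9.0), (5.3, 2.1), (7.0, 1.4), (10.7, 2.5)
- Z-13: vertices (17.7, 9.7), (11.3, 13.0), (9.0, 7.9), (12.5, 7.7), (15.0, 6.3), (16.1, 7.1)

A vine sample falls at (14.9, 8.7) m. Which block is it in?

Cast a ray rightward from (14.9, 8.7). For each polygon, the edges (by vertex number in listed order) whose endpoints lie on opposite sides of y = 8.7, where each meets that height, and whether that is right or left of the point:
Z-9: 3–4 at x≈6.77 (left), 6–1 at x≈12.03 (left) → 0 crossings.
Z-1: 1–2 at x≈10.84 (left), 3–4 at x≈7.02 (left) → 0 crossings.
Z-13: 2–3 at x≈9.36 (left), 6–1 at x≈17.08 (right) → 1 crossing.
Only Z-13 has an odd count, so the point is inside Z-13.

Z-13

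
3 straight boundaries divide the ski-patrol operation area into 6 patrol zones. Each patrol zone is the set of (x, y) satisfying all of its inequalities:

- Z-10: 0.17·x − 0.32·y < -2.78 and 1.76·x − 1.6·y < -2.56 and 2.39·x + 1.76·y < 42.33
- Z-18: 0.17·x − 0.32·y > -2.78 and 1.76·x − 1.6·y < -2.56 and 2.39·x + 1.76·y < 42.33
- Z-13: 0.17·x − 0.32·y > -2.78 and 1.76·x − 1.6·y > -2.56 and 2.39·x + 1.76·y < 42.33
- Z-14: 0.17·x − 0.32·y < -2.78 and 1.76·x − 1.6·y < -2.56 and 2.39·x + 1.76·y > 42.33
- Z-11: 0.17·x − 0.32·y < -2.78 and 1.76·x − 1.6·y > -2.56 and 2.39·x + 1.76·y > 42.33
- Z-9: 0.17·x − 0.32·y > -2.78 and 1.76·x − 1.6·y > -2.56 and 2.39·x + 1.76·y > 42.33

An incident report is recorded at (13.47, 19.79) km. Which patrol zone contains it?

Z-14

0.17·13.47 − 0.32·19.79 = -4.043, which is < -2.78
1.76·13.47 − 1.6·19.79 = -7.957, which is < -2.56
2.39·13.47 + 1.76·19.79 = 67.024, which is > 42.33
This sign pattern matches Z-14.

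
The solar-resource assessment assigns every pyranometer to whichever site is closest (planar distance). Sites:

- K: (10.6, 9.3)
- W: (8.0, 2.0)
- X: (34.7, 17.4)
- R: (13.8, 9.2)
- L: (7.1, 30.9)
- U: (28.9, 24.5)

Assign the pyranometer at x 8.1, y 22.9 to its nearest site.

Squared distances to each site:
K: 191.210; W: 436.820; X: 737.810; R: 220.180; L: 65.000; U: 435.200.
Minimum at L.

L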